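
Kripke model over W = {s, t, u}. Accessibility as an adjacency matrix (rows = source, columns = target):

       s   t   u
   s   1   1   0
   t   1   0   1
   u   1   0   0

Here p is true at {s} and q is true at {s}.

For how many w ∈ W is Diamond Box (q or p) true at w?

s: successors {s, t}; Box (q or p) there: s:F, t:F. ✗
t: successors {s, u}; Box (q or p) there: s:F, u:T. ✓
u: successors {s}; Box (q or p) there: s:F. ✗
Satisfying worlds: {t}.

1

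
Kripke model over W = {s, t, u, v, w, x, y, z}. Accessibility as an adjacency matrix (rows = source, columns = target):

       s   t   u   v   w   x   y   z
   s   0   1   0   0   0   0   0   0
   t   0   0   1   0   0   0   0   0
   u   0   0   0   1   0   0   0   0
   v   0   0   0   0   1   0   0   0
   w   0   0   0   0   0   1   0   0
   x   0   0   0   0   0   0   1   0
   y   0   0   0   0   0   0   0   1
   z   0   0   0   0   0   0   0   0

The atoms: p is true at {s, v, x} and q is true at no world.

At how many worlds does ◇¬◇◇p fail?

s: successors {t}; ¬◇◇p there: t:F. ✗
t: successors {u}; ¬◇◇p there: u:T. ✓
u: successors {v}; ¬◇◇p there: v:F. ✗
v: successors {w}; ¬◇◇p there: w:T. ✓
w: successors {x}; ¬◇◇p there: x:T. ✓
x: successors {y}; ¬◇◇p there: y:T. ✓
y: successors {z}; ¬◇◇p there: z:T. ✓
z: no successors, so ◇¬◇◇p fails. ✗
Satisfying worlds: {t, v, w, x, y}.
So ◇¬◇◇p fails at the other 3 worlds.

3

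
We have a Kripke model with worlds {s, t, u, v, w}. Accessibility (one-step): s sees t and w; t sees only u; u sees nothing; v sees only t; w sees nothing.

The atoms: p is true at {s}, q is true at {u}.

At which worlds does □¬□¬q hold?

{u, v, w}

s: successors {t, w}; ¬□¬q there: t:T, w:F. ✗
t: successors {u}; ¬□¬q there: u:F. ✗
u: no successors, so □¬□¬q holds vacuously. ✓
v: successors {t}; ¬□¬q there: t:T. ✓
w: no successors, so □¬□¬q holds vacuously. ✓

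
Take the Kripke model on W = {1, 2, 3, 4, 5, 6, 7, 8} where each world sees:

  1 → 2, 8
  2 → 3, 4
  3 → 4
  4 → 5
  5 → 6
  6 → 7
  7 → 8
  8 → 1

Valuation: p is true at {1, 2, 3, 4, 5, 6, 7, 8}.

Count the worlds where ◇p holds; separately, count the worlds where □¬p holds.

For ◇p:
1: successors {2, 8}; p there: 2:T, 8:T. ✓
2: successors {3, 4}; p there: 3:T, 4:T. ✓
3: successors {4}; p there: 4:T. ✓
4: successors {5}; p there: 5:T. ✓
5: successors {6}; p there: 6:T. ✓
6: successors {7}; p there: 7:T. ✓
7: successors {8}; p there: 8:T. ✓
8: successors {1}; p there: 1:T. ✓
— 8 worlds.
For □¬p:
1: successors {2, 8}; ¬p there: 2:F, 8:F. ✗
2: successors {3, 4}; ¬p there: 3:F, 4:F. ✗
3: successors {4}; ¬p there: 4:F. ✗
4: successors {5}; ¬p there: 5:F. ✗
5: successors {6}; ¬p there: 6:F. ✗
6: successors {7}; ¬p there: 7:F. ✗
7: successors {8}; ¬p there: 8:F. ✗
8: successors {1}; ¬p there: 1:F. ✗
— 0 worlds.

8 and 0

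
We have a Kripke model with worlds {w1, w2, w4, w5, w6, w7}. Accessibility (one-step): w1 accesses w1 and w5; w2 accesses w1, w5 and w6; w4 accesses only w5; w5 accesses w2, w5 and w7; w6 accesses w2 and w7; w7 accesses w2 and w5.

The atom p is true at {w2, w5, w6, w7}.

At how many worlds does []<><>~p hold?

6

w1: successors {w1, w5}; <><>~p there: w1:T, w5:T. ✓
w2: successors {w1, w5, w6}; <><>~p there: w1:T, w5:T, w6:T. ✓
w4: successors {w5}; <><>~p there: w5:T. ✓
w5: successors {w2, w5, w7}; <><>~p there: w2:T, w5:T, w7:T. ✓
w6: successors {w2, w7}; <><>~p there: w2:T, w7:T. ✓
w7: successors {w2, w5}; <><>~p there: w2:T, w5:T. ✓
Satisfying worlds: {w1, w2, w4, w5, w6, w7}.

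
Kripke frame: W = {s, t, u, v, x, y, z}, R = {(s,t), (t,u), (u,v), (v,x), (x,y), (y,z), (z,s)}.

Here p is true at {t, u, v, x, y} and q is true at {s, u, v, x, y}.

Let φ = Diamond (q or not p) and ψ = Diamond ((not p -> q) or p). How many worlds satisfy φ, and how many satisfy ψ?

6 and 6

For Diamond (q or not p):
s: successors {t}; q or not p there: t:F. ✗
t: successors {u}; q or not p there: u:T. ✓
u: successors {v}; q or not p there: v:T. ✓
v: successors {x}; q or not p there: x:T. ✓
x: successors {y}; q or not p there: y:T. ✓
y: successors {z}; q or not p there: z:T. ✓
z: successors {s}; q or not p there: s:T. ✓
— 6 worlds.
For Diamond ((not p -> q) or p):
s: successors {t}; (not p -> q) or p there: t:T. ✓
t: successors {u}; (not p -> q) or p there: u:T. ✓
u: successors {v}; (not p -> q) or p there: v:T. ✓
v: successors {x}; (not p -> q) or p there: x:T. ✓
x: successors {y}; (not p -> q) or p there: y:T. ✓
y: successors {z}; (not p -> q) or p there: z:F. ✗
z: successors {s}; (not p -> q) or p there: s:T. ✓
— 6 worlds.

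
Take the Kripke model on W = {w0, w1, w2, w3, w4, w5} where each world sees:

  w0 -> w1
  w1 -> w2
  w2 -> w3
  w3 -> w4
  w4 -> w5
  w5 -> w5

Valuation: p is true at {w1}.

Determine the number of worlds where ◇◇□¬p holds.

6

w0: successors {w1}; ◇□¬p there: w1:T. ✓
w1: successors {w2}; ◇□¬p there: w2:T. ✓
w2: successors {w3}; ◇□¬p there: w3:T. ✓
w3: successors {w4}; ◇□¬p there: w4:T. ✓
w4: successors {w5}; ◇□¬p there: w5:T. ✓
w5: successors {w5}; ◇□¬p there: w5:T. ✓
Satisfying worlds: {w0, w1, w2, w3, w4, w5}.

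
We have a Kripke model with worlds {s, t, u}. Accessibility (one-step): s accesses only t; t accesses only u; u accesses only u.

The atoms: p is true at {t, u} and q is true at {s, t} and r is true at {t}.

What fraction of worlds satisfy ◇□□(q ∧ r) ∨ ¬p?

1/3

s: ◇□□(q ∧ r) is F, ¬p is T. ✓
t: ◇□□(q ∧ r) is F, ¬p is F. ✗
u: ◇□□(q ∧ r) is F, ¬p is F. ✗
That's 1 of 3 worlds, so 1/3.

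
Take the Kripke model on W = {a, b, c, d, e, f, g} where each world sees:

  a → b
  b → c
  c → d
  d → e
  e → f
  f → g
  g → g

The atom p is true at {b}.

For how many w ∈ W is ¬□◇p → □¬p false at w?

1

a: ¬□◇p is T, □¬p is F. ✗
b: ¬□◇p is T, □¬p is T. ✓
c: ¬□◇p is T, □¬p is T. ✓
d: ¬□◇p is T, □¬p is T. ✓
e: ¬□◇p is T, □¬p is T. ✓
f: ¬□◇p is T, □¬p is T. ✓
g: ¬□◇p is T, □¬p is T. ✓
Satisfying worlds: {b, c, d, e, f, g}.
So ¬□◇p → □¬p fails at the other 1 world.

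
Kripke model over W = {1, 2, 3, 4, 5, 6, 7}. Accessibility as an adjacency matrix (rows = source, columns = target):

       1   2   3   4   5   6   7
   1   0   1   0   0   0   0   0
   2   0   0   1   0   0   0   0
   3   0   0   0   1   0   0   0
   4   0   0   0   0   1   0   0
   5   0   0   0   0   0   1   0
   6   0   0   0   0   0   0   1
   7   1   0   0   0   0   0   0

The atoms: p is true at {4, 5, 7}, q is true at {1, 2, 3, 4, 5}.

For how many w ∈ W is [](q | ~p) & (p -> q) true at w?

1: [](q | ~p) is T, p -> q is T. ✓
2: [](q | ~p) is T, p -> q is T. ✓
3: [](q | ~p) is T, p -> q is T. ✓
4: [](q | ~p) is T, p -> q is T. ✓
5: [](q | ~p) is T, p -> q is T. ✓
6: [](q | ~p) is F, p -> q is T. ✗
7: [](q | ~p) is T, p -> q is F. ✗
Satisfying worlds: {1, 2, 3, 4, 5}.

5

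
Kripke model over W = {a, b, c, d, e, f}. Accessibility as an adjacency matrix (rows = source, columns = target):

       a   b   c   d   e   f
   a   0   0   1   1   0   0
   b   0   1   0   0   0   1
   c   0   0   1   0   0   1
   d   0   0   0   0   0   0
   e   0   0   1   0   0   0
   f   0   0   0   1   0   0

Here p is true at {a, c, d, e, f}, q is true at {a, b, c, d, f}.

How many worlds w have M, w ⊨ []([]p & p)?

a: successors {c, d}; []p & p there: c:T, d:T. ✓
b: successors {b, f}; []p & p there: b:F, f:T. ✗
c: successors {c, f}; []p & p there: c:T, f:T. ✓
d: no successors, so []([]p & p) holds vacuously. ✓
e: successors {c}; []p & p there: c:T. ✓
f: successors {d}; []p & p there: d:T. ✓
Satisfying worlds: {a, c, d, e, f}.

5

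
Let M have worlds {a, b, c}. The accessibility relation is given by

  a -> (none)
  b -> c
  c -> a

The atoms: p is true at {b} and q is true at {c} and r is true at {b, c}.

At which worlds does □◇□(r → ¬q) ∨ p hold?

{a, b}

a: □◇□(r → ¬q) is T, p is F. ✓
b: □◇□(r → ¬q) is T, p is T. ✓
c: □◇□(r → ¬q) is F, p is F. ✗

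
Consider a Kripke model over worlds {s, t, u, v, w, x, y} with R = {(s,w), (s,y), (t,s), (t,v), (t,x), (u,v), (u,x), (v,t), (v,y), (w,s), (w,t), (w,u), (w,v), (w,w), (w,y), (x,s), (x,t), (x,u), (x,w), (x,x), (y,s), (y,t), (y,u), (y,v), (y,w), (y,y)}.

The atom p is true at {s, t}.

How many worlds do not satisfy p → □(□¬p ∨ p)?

s: p is T, □(□¬p ∨ p) is F. ✗
t: p is T, □(□¬p ∨ p) is F. ✗
u: p is F, □(□¬p ∨ p) is F. ✓
v: p is F, □(□¬p ∨ p) is F. ✓
w: p is F, □(□¬p ∨ p) is F. ✓
x: p is F, □(□¬p ∨ p) is F. ✓
y: p is F, □(□¬p ∨ p) is F. ✓
Satisfying worlds: {u, v, w, x, y}.
So p → □(□¬p ∨ p) fails at the other 2 worlds.

2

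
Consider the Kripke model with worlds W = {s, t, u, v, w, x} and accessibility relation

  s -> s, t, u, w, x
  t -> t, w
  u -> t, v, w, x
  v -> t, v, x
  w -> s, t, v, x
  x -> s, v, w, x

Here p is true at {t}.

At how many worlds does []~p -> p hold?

s: []~p is F, p is F. ✓
t: []~p is F, p is T. ✓
u: []~p is F, p is F. ✓
v: []~p is F, p is F. ✓
w: []~p is F, p is F. ✓
x: []~p is T, p is F. ✗
Satisfying worlds: {s, t, u, v, w}.

5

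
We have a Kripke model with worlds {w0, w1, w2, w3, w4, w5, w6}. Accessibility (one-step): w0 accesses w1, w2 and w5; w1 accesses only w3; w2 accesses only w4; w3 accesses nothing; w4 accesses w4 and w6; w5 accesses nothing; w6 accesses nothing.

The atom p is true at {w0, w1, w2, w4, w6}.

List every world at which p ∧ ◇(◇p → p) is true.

{w0, w1, w2, w4}

w0: p is T, ◇(◇p → p) is T. ✓
w1: p is T, ◇(◇p → p) is T. ✓
w2: p is T, ◇(◇p → p) is T. ✓
w3: p is F, ◇(◇p → p) is F. ✗
w4: p is T, ◇(◇p → p) is T. ✓
w5: p is F, ◇(◇p → p) is F. ✗
w6: p is T, ◇(◇p → p) is F. ✗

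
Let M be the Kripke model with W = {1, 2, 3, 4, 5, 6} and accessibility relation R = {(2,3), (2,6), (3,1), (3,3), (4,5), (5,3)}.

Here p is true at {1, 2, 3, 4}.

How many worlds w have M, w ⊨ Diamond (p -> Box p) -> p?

5

1: Diamond (p -> Box p) is F, p is T. ✓
2: Diamond (p -> Box p) is T, p is T. ✓
3: Diamond (p -> Box p) is T, p is T. ✓
4: Diamond (p -> Box p) is T, p is T. ✓
5: Diamond (p -> Box p) is T, p is F. ✗
6: Diamond (p -> Box p) is F, p is F. ✓
Satisfying worlds: {1, 2, 3, 4, 6}.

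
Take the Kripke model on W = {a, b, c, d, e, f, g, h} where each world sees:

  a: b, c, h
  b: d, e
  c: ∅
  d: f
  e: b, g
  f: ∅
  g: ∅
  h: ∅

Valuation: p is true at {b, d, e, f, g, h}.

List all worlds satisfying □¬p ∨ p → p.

a: □¬p ∨ p is F, p is F. ✓
b: □¬p ∨ p is T, p is T. ✓
c: □¬p ∨ p is T, p is F. ✗
d: □¬p ∨ p is T, p is T. ✓
e: □¬p ∨ p is T, p is T. ✓
f: □¬p ∨ p is T, p is T. ✓
g: □¬p ∨ p is T, p is T. ✓
h: □¬p ∨ p is T, p is T. ✓

{a, b, d, e, f, g, h}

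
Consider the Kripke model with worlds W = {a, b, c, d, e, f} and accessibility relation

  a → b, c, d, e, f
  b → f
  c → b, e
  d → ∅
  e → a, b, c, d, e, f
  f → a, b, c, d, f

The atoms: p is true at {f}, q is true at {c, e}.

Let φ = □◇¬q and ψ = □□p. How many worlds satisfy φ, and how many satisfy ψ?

3 and 1

For □◇¬q:
a: successors {b, c, d, e, f}; ◇¬q there: b:T, c:T, d:F, e:T, f:T. ✗
b: successors {f}; ◇¬q there: f:T. ✓
c: successors {b, e}; ◇¬q there: b:T, e:T. ✓
d: no successors, so □◇¬q holds vacuously. ✓
e: successors {a, b, c, d, e, f}; ◇¬q there: a:T, b:T, c:T, d:F, e:T, f:T. ✗
f: successors {a, b, c, d, f}; ◇¬q there: a:T, b:T, c:T, d:F, f:T. ✗
— 3 worlds.
For □□p:
a: successors {b, c, d, e, f}; □p there: b:T, c:F, d:T, e:F, f:F. ✗
b: successors {f}; □p there: f:F. ✗
c: successors {b, e}; □p there: b:T, e:F. ✗
d: no successors, so □□p holds vacuously. ✓
e: successors {a, b, c, d, e, f}; □p there: a:F, b:T, c:F, d:T, e:F, f:F. ✗
f: successors {a, b, c, d, f}; □p there: a:F, b:T, c:F, d:T, f:F. ✗
— 1 world.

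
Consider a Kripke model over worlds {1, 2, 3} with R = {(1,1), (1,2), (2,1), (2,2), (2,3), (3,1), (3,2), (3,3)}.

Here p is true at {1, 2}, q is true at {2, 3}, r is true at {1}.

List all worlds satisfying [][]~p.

∅

1: successors {1, 2}; []~p there: 1:F, 2:F. ✗
2: successors {1, 2, 3}; []~p there: 1:F, 2:F, 3:F. ✗
3: successors {1, 2, 3}; []~p there: 1:F, 2:F, 3:F. ✗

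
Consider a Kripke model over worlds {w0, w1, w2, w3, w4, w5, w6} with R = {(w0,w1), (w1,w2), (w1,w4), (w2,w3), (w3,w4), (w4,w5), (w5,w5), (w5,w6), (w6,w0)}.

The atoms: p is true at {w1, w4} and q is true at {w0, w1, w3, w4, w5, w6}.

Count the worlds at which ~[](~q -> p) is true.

1

w0: [](~q -> p) is T. ✗
w1: [](~q -> p) is F. ✓
w2: [](~q -> p) is T. ✗
w3: [](~q -> p) is T. ✗
w4: [](~q -> p) is T. ✗
w5: [](~q -> p) is T. ✗
w6: [](~q -> p) is T. ✗
Satisfying worlds: {w1}.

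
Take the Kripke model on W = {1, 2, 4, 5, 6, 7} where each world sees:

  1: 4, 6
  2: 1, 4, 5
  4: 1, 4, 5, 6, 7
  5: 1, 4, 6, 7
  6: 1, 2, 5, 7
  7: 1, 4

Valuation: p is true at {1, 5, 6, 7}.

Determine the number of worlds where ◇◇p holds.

6

1: successors {4, 6}; ◇p there: 4:T, 6:T. ✓
2: successors {1, 4, 5}; ◇p there: 1:T, 4:T, 5:T. ✓
4: successors {1, 4, 5, 6, 7}; ◇p there: 1:T, 4:T, 5:T, 6:T, 7:T. ✓
5: successors {1, 4, 6, 7}; ◇p there: 1:T, 4:T, 6:T, 7:T. ✓
6: successors {1, 2, 5, 7}; ◇p there: 1:T, 2:T, 5:T, 7:T. ✓
7: successors {1, 4}; ◇p there: 1:T, 4:T. ✓
Satisfying worlds: {1, 2, 4, 5, 6, 7}.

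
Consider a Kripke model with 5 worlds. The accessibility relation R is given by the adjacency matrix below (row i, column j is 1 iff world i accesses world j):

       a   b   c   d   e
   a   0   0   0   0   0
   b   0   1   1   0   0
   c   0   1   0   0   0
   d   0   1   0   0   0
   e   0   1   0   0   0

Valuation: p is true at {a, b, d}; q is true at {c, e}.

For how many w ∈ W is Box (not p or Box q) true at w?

a: no successors, so Box (not p or Box q) holds vacuously. ✓
b: successors {b, c}; not p or Box q there: b:F, c:T. ✗
c: successors {b}; not p or Box q there: b:F. ✗
d: successors {b}; not p or Box q there: b:F. ✗
e: successors {b}; not p or Box q there: b:F. ✗
Satisfying worlds: {a}.

1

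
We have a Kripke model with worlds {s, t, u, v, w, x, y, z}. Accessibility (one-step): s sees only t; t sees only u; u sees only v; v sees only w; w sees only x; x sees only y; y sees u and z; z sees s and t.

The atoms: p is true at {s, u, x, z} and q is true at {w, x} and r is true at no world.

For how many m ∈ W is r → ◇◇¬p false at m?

0

s: r is F, ◇◇¬p is F. ✓
t: r is F, ◇◇¬p is T. ✓
u: r is F, ◇◇¬p is T. ✓
v: r is F, ◇◇¬p is F. ✓
w: r is F, ◇◇¬p is T. ✓
x: r is F, ◇◇¬p is F. ✓
y: r is F, ◇◇¬p is T. ✓
z: r is F, ◇◇¬p is T. ✓
Satisfying worlds: {s, t, u, v, w, x, y, z}.
So r → ◇◇¬p fails at the other 0 worlds.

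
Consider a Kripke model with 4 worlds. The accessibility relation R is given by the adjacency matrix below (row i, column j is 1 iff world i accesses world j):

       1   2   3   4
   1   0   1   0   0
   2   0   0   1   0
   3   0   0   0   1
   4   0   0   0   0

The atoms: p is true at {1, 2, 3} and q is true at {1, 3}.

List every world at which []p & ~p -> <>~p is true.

1: []p & ~p is F, <>~p is F. ✓
2: []p & ~p is F, <>~p is F. ✓
3: []p & ~p is F, <>~p is T. ✓
4: []p & ~p is T, <>~p is F. ✗

{1, 2, 3}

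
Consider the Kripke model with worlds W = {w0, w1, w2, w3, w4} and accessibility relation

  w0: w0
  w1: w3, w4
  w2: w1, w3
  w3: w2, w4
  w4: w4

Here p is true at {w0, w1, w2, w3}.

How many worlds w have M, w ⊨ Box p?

2

w0: successors {w0}; p there: w0:T. ✓
w1: successors {w3, w4}; p there: w3:T, w4:F. ✗
w2: successors {w1, w3}; p there: w1:T, w3:T. ✓
w3: successors {w2, w4}; p there: w2:T, w4:F. ✗
w4: successors {w4}; p there: w4:F. ✗
Satisfying worlds: {w0, w2}.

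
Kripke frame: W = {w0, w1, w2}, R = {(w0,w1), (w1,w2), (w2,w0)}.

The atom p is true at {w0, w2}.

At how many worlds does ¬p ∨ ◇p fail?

w0: ¬p is F, ◇p is F. ✗
w1: ¬p is T, ◇p is T. ✓
w2: ¬p is F, ◇p is T. ✓
Satisfying worlds: {w1, w2}.
So ¬p ∨ ◇p fails at the other 1 world.

1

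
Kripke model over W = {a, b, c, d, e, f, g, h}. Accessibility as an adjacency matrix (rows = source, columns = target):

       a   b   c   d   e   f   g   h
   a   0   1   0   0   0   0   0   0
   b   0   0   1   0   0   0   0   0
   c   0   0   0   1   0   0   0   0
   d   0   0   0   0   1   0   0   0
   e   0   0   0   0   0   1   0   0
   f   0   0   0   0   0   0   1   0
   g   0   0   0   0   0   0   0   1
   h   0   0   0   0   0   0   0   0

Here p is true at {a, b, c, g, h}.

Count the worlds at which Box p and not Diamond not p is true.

5

a: Box p is T, not Diamond not p is T. ✓
b: Box p is T, not Diamond not p is T. ✓
c: Box p is F, not Diamond not p is F. ✗
d: Box p is F, not Diamond not p is F. ✗
e: Box p is F, not Diamond not p is F. ✗
f: Box p is T, not Diamond not p is T. ✓
g: Box p is T, not Diamond not p is T. ✓
h: Box p is T, not Diamond not p is T. ✓
Satisfying worlds: {a, b, f, g, h}.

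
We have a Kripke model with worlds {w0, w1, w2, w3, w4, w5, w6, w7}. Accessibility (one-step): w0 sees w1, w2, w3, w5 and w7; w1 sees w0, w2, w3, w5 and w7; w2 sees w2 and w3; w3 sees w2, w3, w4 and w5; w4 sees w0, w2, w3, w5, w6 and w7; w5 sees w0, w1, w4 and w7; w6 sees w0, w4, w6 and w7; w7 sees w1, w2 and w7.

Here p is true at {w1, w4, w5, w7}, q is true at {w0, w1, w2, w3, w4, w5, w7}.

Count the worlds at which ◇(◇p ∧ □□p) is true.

w0: successors {w1, w2, w3, w5, w7}; ◇p ∧ □□p there: w1:F, w2:F, w3:F, w5:F, w7:F. ✗
w1: successors {w0, w2, w3, w5, w7}; ◇p ∧ □□p there: w0:F, w2:F, w3:F, w5:F, w7:F. ✗
w2: successors {w2, w3}; ◇p ∧ □□p there: w2:F, w3:F. ✗
w3: successors {w2, w3, w4, w5}; ◇p ∧ □□p there: w2:F, w3:F, w4:F, w5:F. ✗
w4: successors {w0, w2, w3, w5, w6, w7}; ◇p ∧ □□p there: w0:F, w2:F, w3:F, w5:F, w6:F, w7:F. ✗
w5: successors {w0, w1, w4, w7}; ◇p ∧ □□p there: w0:F, w1:F, w4:F, w7:F. ✗
w6: successors {w0, w4, w6, w7}; ◇p ∧ □□p there: w0:F, w4:F, w6:F, w7:F. ✗
w7: successors {w1, w2, w7}; ◇p ∧ □□p there: w1:F, w2:F, w7:F. ✗
Satisfying worlds: ∅.

0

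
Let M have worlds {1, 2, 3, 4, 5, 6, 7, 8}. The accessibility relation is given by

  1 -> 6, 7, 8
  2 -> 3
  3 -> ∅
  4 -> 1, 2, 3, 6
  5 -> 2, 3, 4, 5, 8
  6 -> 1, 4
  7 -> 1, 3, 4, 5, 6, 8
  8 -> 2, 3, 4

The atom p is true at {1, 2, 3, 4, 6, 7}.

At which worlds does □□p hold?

{2, 3, 8}

1: successors {6, 7, 8}; □p there: 6:T, 7:F, 8:T. ✗
2: successors {3}; □p there: 3:T. ✓
3: no successors, so □□p holds vacuously. ✓
4: successors {1, 2, 3, 6}; □p there: 1:F, 2:T, 3:T, 6:T. ✗
5: successors {2, 3, 4, 5, 8}; □p there: 2:T, 3:T, 4:T, 5:F, 8:T. ✗
6: successors {1, 4}; □p there: 1:F, 4:T. ✗
7: successors {1, 3, 4, 5, 6, 8}; □p there: 1:F, 3:T, 4:T, 5:F, 6:T, 8:T. ✗
8: successors {2, 3, 4}; □p there: 2:T, 3:T, 4:T. ✓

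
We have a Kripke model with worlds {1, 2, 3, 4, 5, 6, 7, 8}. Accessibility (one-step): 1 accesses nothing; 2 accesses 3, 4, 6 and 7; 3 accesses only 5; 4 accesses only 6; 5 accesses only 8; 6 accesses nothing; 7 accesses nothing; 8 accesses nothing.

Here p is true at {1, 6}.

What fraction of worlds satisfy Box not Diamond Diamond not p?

7/8

1: no successors, so Box not Diamond Diamond not p holds vacuously. ✓
2: successors {3, 4, 6, 7}; not Diamond Diamond not p there: 3:F, 4:T, 6:T, 7:T. ✗
3: successors {5}; not Diamond Diamond not p there: 5:T. ✓
4: successors {6}; not Diamond Diamond not p there: 6:T. ✓
5: successors {8}; not Diamond Diamond not p there: 8:T. ✓
6: no successors, so Box not Diamond Diamond not p holds vacuously. ✓
7: no successors, so Box not Diamond Diamond not p holds vacuously. ✓
8: no successors, so Box not Diamond Diamond not p holds vacuously. ✓
That's 7 of 8 worlds, so 7/8.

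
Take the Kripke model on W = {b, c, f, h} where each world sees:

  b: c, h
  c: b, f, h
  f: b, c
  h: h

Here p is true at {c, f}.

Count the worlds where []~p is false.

3

b: successors {c, h}; ~p there: c:F, h:T. ✗
c: successors {b, f, h}; ~p there: b:T, f:F, h:T. ✗
f: successors {b, c}; ~p there: b:T, c:F. ✗
h: successors {h}; ~p there: h:T. ✓
Satisfying worlds: {h}.
So []~p fails at the other 3 worlds.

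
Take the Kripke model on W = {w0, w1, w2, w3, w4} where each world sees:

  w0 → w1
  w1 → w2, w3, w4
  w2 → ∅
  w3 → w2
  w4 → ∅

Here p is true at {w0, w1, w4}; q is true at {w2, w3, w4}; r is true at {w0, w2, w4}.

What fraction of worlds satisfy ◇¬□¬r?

w0: successors {w1}; ¬□¬r there: w1:T. ✓
w1: successors {w2, w3, w4}; ¬□¬r there: w2:F, w3:T, w4:F. ✓
w2: no successors, so ◇¬□¬r fails. ✗
w3: successors {w2}; ¬□¬r there: w2:F. ✗
w4: no successors, so ◇¬□¬r fails. ✗
That's 2 of 5 worlds, so 2/5.

2/5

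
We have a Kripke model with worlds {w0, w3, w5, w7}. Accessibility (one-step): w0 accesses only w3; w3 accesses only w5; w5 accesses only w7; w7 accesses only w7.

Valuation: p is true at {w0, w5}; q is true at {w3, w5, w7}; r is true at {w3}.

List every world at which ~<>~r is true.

w0: <>~r is F. ✓
w3: <>~r is T. ✗
w5: <>~r is T. ✗
w7: <>~r is T. ✗

{w0}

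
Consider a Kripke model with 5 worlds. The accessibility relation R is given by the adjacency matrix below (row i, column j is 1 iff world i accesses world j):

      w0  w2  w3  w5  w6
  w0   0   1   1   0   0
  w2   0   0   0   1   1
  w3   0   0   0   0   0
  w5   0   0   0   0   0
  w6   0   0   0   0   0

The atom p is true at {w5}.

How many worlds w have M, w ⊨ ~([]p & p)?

4

w0: []p & p is F. ✓
w2: []p & p is F. ✓
w3: []p & p is F. ✓
w5: []p & p is T. ✗
w6: []p & p is F. ✓
Satisfying worlds: {w0, w2, w3, w6}.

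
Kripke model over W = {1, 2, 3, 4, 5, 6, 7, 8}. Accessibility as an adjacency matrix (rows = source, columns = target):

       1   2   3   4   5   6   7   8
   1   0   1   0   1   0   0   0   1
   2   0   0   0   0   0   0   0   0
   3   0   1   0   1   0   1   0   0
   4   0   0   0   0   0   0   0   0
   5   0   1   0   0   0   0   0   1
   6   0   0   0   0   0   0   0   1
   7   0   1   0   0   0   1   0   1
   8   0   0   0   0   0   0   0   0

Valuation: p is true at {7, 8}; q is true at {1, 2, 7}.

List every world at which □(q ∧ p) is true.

1: successors {2, 4, 8}; q ∧ p there: 2:F, 4:F, 8:F. ✗
2: no successors, so □(q ∧ p) holds vacuously. ✓
3: successors {2, 4, 6}; q ∧ p there: 2:F, 4:F, 6:F. ✗
4: no successors, so □(q ∧ p) holds vacuously. ✓
5: successors {2, 8}; q ∧ p there: 2:F, 8:F. ✗
6: successors {8}; q ∧ p there: 8:F. ✗
7: successors {2, 6, 8}; q ∧ p there: 2:F, 6:F, 8:F. ✗
8: no successors, so □(q ∧ p) holds vacuously. ✓

{2, 4, 8}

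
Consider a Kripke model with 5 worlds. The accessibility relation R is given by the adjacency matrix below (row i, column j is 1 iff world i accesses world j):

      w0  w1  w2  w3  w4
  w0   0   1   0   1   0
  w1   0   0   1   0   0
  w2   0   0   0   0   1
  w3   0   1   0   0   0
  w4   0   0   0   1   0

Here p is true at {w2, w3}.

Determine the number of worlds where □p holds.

w0: successors {w1, w3}; p there: w1:F, w3:T. ✗
w1: successors {w2}; p there: w2:T. ✓
w2: successors {w4}; p there: w4:F. ✗
w3: successors {w1}; p there: w1:F. ✗
w4: successors {w3}; p there: w3:T. ✓
Satisfying worlds: {w1, w4}.

2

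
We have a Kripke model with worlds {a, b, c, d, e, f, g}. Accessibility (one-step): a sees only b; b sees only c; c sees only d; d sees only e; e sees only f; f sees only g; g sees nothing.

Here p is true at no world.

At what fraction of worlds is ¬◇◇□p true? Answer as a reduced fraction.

a: ◇◇□p is F. ✓
b: ◇◇□p is F. ✓
c: ◇◇□p is F. ✓
d: ◇◇□p is F. ✓
e: ◇◇□p is T. ✗
f: ◇◇□p is F. ✓
g: ◇◇□p is F. ✓
That's 6 of 7 worlds, so 6/7.

6/7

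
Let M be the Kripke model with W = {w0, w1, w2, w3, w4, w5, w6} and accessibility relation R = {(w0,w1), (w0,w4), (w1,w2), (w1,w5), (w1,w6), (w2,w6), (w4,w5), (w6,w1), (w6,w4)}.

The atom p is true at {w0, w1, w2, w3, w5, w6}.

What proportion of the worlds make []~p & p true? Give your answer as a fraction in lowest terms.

w0: []~p is F, p is T. ✗
w1: []~p is F, p is T. ✗
w2: []~p is F, p is T. ✗
w3: []~p is T, p is T. ✓
w4: []~p is F, p is F. ✗
w5: []~p is T, p is T. ✓
w6: []~p is F, p is T. ✗
That's 2 of 7 worlds, so 2/7.

2/7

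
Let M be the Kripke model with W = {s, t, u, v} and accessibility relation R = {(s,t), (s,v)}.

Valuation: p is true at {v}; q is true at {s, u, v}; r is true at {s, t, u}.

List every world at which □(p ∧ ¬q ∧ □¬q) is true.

s: successors {t, v}; p ∧ ¬q ∧ □¬q there: t:F, v:F. ✗
t: no successors, so □(p ∧ ¬q ∧ □¬q) holds vacuously. ✓
u: no successors, so □(p ∧ ¬q ∧ □¬q) holds vacuously. ✓
v: no successors, so □(p ∧ ¬q ∧ □¬q) holds vacuously. ✓

{t, u, v}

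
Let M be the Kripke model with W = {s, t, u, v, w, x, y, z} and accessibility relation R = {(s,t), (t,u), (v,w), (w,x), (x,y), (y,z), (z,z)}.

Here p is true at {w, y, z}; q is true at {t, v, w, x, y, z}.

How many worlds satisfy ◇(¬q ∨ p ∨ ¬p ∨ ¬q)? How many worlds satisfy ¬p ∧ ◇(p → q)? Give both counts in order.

For ◇(¬q ∨ p ∨ ¬p ∨ ¬q):
s: successors {t}; ¬q ∨ p ∨ ¬p ∨ ¬q there: t:T. ✓
t: successors {u}; ¬q ∨ p ∨ ¬p ∨ ¬q there: u:T. ✓
u: no successors, so ◇(¬q ∨ p ∨ ¬p ∨ ¬q) fails. ✗
v: successors {w}; ¬q ∨ p ∨ ¬p ∨ ¬q there: w:T. ✓
w: successors {x}; ¬q ∨ p ∨ ¬p ∨ ¬q there: x:T. ✓
x: successors {y}; ¬q ∨ p ∨ ¬p ∨ ¬q there: y:T. ✓
y: successors {z}; ¬q ∨ p ∨ ¬p ∨ ¬q there: z:T. ✓
z: successors {z}; ¬q ∨ p ∨ ¬p ∨ ¬q there: z:T. ✓
— 7 worlds.
For ¬p ∧ ◇(p → q):
s: ¬p is T, ◇(p → q) is T. ✓
t: ¬p is T, ◇(p → q) is T. ✓
u: ¬p is T, ◇(p → q) is F. ✗
v: ¬p is T, ◇(p → q) is T. ✓
w: ¬p is F, ◇(p → q) is T. ✗
x: ¬p is T, ◇(p → q) is T. ✓
y: ¬p is F, ◇(p → q) is T. ✗
z: ¬p is F, ◇(p → q) is T. ✗
— 4 worlds.

7 and 4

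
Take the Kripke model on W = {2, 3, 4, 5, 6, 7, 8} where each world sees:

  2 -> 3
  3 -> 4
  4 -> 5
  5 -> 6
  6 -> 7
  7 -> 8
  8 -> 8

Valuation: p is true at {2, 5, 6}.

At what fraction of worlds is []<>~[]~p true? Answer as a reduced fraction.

2/7

2: successors {3}; <>~[]~p there: 3:T. ✓
3: successors {4}; <>~[]~p there: 4:T. ✓
4: successors {5}; <>~[]~p there: 5:F. ✗
5: successors {6}; <>~[]~p there: 6:F. ✗
6: successors {7}; <>~[]~p there: 7:F. ✗
7: successors {8}; <>~[]~p there: 8:F. ✗
8: successors {8}; <>~[]~p there: 8:F. ✗
That's 2 of 7 worlds, so 2/7.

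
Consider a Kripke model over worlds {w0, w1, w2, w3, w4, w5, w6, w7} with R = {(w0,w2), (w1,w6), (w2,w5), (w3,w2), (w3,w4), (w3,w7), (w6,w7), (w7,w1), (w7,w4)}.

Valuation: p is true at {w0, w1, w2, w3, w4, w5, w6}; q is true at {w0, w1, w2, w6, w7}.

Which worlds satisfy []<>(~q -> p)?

{w0, w1, w4, w5, w6}

w0: successors {w2}; <>(~q -> p) there: w2:T. ✓
w1: successors {w6}; <>(~q -> p) there: w6:T. ✓
w2: successors {w5}; <>(~q -> p) there: w5:F. ✗
w3: successors {w2, w4, w7}; <>(~q -> p) there: w2:T, w4:F, w7:T. ✗
w4: no successors, so []<>(~q -> p) holds vacuously. ✓
w5: no successors, so []<>(~q -> p) holds vacuously. ✓
w6: successors {w7}; <>(~q -> p) there: w7:T. ✓
w7: successors {w1, w4}; <>(~q -> p) there: w1:T, w4:F. ✗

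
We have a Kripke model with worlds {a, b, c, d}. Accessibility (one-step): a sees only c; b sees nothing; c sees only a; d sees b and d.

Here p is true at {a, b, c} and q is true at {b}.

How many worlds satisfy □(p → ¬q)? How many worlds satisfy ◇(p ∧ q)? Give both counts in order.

3 and 1

For □(p → ¬q):
a: successors {c}; p → ¬q there: c:T. ✓
b: no successors, so □(p → ¬q) holds vacuously. ✓
c: successors {a}; p → ¬q there: a:T. ✓
d: successors {b, d}; p → ¬q there: b:F, d:T. ✗
— 3 worlds.
For ◇(p ∧ q):
a: successors {c}; p ∧ q there: c:F. ✗
b: no successors, so ◇(p ∧ q) fails. ✗
c: successors {a}; p ∧ q there: a:F. ✗
d: successors {b, d}; p ∧ q there: b:T, d:F. ✓
— 1 world.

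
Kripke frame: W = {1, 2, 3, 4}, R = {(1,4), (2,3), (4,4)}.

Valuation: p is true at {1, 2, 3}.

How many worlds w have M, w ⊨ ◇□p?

1: successors {4}; □p there: 4:F. ✗
2: successors {3}; □p there: 3:T. ✓
3: no successors, so ◇□p fails. ✗
4: successors {4}; □p there: 4:F. ✗
Satisfying worlds: {2}.

1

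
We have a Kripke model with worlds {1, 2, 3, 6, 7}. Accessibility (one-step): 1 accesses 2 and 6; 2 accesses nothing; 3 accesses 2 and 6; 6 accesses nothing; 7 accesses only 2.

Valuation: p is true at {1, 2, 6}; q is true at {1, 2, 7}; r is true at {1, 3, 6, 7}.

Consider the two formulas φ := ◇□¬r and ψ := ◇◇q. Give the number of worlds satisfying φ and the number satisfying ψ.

3 and 0

For ◇□¬r:
1: successors {2, 6}; □¬r there: 2:T, 6:T. ✓
2: no successors, so ◇□¬r fails. ✗
3: successors {2, 6}; □¬r there: 2:T, 6:T. ✓
6: no successors, so ◇□¬r fails. ✗
7: successors {2}; □¬r there: 2:T. ✓
— 3 worlds.
For ◇◇q:
1: successors {2, 6}; ◇q there: 2:F, 6:F. ✗
2: no successors, so ◇◇q fails. ✗
3: successors {2, 6}; ◇q there: 2:F, 6:F. ✗
6: no successors, so ◇◇q fails. ✗
7: successors {2}; ◇q there: 2:F. ✗
— 0 worlds.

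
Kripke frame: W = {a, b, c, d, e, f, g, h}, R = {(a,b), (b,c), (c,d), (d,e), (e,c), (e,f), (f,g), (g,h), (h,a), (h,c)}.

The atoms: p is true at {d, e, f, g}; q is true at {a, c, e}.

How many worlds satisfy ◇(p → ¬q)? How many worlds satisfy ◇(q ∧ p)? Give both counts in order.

7 and 1

For ◇(p → ¬q):
a: successors {b}; p → ¬q there: b:T. ✓
b: successors {c}; p → ¬q there: c:T. ✓
c: successors {d}; p → ¬q there: d:T. ✓
d: successors {e}; p → ¬q there: e:F. ✗
e: successors {c, f}; p → ¬q there: c:T, f:T. ✓
f: successors {g}; p → ¬q there: g:T. ✓
g: successors {h}; p → ¬q there: h:T. ✓
h: successors {a, c}; p → ¬q there: a:T, c:T. ✓
— 7 worlds.
For ◇(q ∧ p):
a: successors {b}; q ∧ p there: b:F. ✗
b: successors {c}; q ∧ p there: c:F. ✗
c: successors {d}; q ∧ p there: d:F. ✗
d: successors {e}; q ∧ p there: e:T. ✓
e: successors {c, f}; q ∧ p there: c:F, f:F. ✗
f: successors {g}; q ∧ p there: g:F. ✗
g: successors {h}; q ∧ p there: h:F. ✗
h: successors {a, c}; q ∧ p there: a:F, c:F. ✗
— 1 world.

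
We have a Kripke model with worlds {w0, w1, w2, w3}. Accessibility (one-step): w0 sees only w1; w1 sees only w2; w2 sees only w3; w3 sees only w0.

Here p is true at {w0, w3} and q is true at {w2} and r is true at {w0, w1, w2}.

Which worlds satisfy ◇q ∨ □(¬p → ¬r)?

{w1, w2, w3}

w0: ◇q is F, □(¬p → ¬r) is F. ✗
w1: ◇q is T, □(¬p → ¬r) is F. ✓
w2: ◇q is F, □(¬p → ¬r) is T. ✓
w3: ◇q is F, □(¬p → ¬r) is T. ✓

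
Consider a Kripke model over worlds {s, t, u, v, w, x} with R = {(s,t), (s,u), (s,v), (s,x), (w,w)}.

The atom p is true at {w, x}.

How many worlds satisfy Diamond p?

2

s: successors {t, u, v, x}; p there: t:F, u:F, v:F, x:T. ✓
t: no successors, so Diamond p fails. ✗
u: no successors, so Diamond p fails. ✗
v: no successors, so Diamond p fails. ✗
w: successors {w}; p there: w:T. ✓
x: no successors, so Diamond p fails. ✗
Satisfying worlds: {s, w}.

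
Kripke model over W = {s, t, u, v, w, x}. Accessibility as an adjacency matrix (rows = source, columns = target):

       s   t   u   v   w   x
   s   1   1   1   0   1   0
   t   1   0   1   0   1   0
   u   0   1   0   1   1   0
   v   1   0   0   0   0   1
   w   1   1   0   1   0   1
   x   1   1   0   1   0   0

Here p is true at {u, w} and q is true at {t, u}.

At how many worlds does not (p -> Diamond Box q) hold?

2

s: p -> Diamond Box q is T. ✗
t: p -> Diamond Box q is T. ✗
u: p -> Diamond Box q is F. ✓
v: p -> Diamond Box q is T. ✗
w: p -> Diamond Box q is F. ✓
x: p -> Diamond Box q is T. ✗
Satisfying worlds: {u, w}.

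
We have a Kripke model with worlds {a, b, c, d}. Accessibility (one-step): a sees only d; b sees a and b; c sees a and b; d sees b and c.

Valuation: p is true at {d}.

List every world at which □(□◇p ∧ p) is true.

∅

a: successors {d}; □◇p ∧ p there: d:F. ✗
b: successors {a, b}; □◇p ∧ p there: a:F, b:F. ✗
c: successors {a, b}; □◇p ∧ p there: a:F, b:F. ✗
d: successors {b, c}; □◇p ∧ p there: b:F, c:F. ✗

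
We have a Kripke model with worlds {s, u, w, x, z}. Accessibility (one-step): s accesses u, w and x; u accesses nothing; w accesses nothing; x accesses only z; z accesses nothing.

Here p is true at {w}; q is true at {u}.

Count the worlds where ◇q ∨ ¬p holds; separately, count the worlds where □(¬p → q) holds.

4 and 3

For ◇q ∨ ¬p:
s: ◇q is T, ¬p is T. ✓
u: ◇q is F, ¬p is T. ✓
w: ◇q is F, ¬p is F. ✗
x: ◇q is F, ¬p is T. ✓
z: ◇q is F, ¬p is T. ✓
— 4 worlds.
For □(¬p → q):
s: successors {u, w, x}; ¬p → q there: u:T, w:T, x:F. ✗
u: no successors, so □(¬p → q) holds vacuously. ✓
w: no successors, so □(¬p → q) holds vacuously. ✓
x: successors {z}; ¬p → q there: z:F. ✗
z: no successors, so □(¬p → q) holds vacuously. ✓
— 3 worlds.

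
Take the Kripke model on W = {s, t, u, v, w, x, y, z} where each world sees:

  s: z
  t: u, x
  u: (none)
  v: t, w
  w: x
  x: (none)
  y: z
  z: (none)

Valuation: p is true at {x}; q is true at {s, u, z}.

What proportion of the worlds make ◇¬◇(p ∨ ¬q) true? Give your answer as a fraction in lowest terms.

1/2

s: successors {z}; ¬◇(p ∨ ¬q) there: z:T. ✓
t: successors {u, x}; ¬◇(p ∨ ¬q) there: u:T, x:T. ✓
u: no successors, so ◇¬◇(p ∨ ¬q) fails. ✗
v: successors {t, w}; ¬◇(p ∨ ¬q) there: t:F, w:F. ✗
w: successors {x}; ¬◇(p ∨ ¬q) there: x:T. ✓
x: no successors, so ◇¬◇(p ∨ ¬q) fails. ✗
y: successors {z}; ¬◇(p ∨ ¬q) there: z:T. ✓
z: no successors, so ◇¬◇(p ∨ ¬q) fails. ✗
That's 4 of 8 worlds, so 4/8 = 1/2.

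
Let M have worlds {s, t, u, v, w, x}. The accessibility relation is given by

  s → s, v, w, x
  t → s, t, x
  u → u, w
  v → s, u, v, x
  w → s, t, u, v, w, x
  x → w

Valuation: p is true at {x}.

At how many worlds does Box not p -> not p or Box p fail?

s: Box not p is F, not p or Box p is T. ✓
t: Box not p is F, not p or Box p is T. ✓
u: Box not p is T, not p or Box p is T. ✓
v: Box not p is F, not p or Box p is T. ✓
w: Box not p is F, not p or Box p is T. ✓
x: Box not p is T, not p or Box p is F. ✗
Satisfying worlds: {s, t, u, v, w}.
So Box not p -> not p or Box p fails at the other 1 world.

1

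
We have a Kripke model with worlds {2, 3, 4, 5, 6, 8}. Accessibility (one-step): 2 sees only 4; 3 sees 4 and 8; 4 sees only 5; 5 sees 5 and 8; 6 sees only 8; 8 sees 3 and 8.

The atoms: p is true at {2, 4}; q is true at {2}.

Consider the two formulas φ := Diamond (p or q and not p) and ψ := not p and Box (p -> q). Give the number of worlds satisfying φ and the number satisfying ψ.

For Diamond (p or q and not p):
2: successors {4}; p or q and not p there: 4:T. ✓
3: successors {4, 8}; p or q and not p there: 4:T, 8:F. ✓
4: successors {5}; p or q and not p there: 5:F. ✗
5: successors {5, 8}; p or q and not p there: 5:F, 8:F. ✗
6: successors {8}; p or q and not p there: 8:F. ✗
8: successors {3, 8}; p or q and not p there: 3:F, 8:F. ✗
— 2 worlds.
For not p and Box (p -> q):
2: not p is F, Box (p -> q) is F. ✗
3: not p is T, Box (p -> q) is F. ✗
4: not p is F, Box (p -> q) is T. ✗
5: not p is T, Box (p -> q) is T. ✓
6: not p is T, Box (p -> q) is T. ✓
8: not p is T, Box (p -> q) is T. ✓
— 3 worlds.

2 and 3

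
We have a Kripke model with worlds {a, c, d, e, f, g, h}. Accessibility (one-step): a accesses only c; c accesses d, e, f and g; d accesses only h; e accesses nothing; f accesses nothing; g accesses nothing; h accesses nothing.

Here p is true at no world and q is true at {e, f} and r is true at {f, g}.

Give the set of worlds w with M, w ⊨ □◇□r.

a: successors {c}; ◇□r there: c:T. ✓
c: successors {d, e, f, g}; ◇□r there: d:T, e:F, f:F, g:F. ✗
d: successors {h}; ◇□r there: h:F. ✗
e: no successors, so □◇□r holds vacuously. ✓
f: no successors, so □◇□r holds vacuously. ✓
g: no successors, so □◇□r holds vacuously. ✓
h: no successors, so □◇□r holds vacuously. ✓

{a, e, f, g, h}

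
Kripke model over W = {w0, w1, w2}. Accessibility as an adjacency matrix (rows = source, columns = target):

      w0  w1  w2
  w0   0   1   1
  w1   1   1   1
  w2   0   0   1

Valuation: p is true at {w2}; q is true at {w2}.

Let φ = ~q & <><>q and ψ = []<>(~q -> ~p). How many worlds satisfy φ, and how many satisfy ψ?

2 and 3

For ~q & <><>q:
w0: ~q is T, <><>q is T. ✓
w1: ~q is T, <><>q is T. ✓
w2: ~q is F, <><>q is T. ✗
— 2 worlds.
For []<>(~q -> ~p):
w0: successors {w1, w2}; <>(~q -> ~p) there: w1:T, w2:T. ✓
w1: successors {w0, w1, w2}; <>(~q -> ~p) there: w0:T, w1:T, w2:T. ✓
w2: successors {w2}; <>(~q -> ~p) there: w2:T. ✓
— 3 worlds.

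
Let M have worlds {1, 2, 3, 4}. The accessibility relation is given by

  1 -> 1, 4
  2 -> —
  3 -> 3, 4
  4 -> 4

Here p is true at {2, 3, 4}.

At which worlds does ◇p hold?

1: successors {1, 4}; p there: 1:F, 4:T. ✓
2: no successors, so ◇p fails. ✗
3: successors {3, 4}; p there: 3:T, 4:T. ✓
4: successors {4}; p there: 4:T. ✓

{1, 3, 4}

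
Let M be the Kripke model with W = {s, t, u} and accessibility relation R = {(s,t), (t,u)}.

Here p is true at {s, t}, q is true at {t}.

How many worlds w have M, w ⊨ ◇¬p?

s: successors {t}; ¬p there: t:F. ✗
t: successors {u}; ¬p there: u:T. ✓
u: no successors, so ◇¬p fails. ✗
Satisfying worlds: {t}.

1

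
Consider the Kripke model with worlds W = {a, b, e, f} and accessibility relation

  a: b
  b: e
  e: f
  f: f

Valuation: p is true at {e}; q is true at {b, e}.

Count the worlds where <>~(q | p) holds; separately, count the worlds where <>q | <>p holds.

For <>~(q | p):
a: successors {b}; ~(q | p) there: b:F. ✗
b: successors {e}; ~(q | p) there: e:F. ✗
e: successors {f}; ~(q | p) there: f:T. ✓
f: successors {f}; ~(q | p) there: f:T. ✓
— 2 worlds.
For <>q | <>p:
a: <>q is T, <>p is F. ✓
b: <>q is T, <>p is T. ✓
e: <>q is F, <>p is F. ✗
f: <>q is F, <>p is F. ✗
— 2 worlds.

2 and 2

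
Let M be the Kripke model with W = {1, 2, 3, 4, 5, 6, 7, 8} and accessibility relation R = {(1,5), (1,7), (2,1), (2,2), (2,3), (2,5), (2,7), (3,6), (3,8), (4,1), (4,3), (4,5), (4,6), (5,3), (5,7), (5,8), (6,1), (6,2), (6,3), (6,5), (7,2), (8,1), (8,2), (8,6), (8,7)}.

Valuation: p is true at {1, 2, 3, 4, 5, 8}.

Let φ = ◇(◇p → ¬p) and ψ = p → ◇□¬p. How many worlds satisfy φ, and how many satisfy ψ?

6 and 2

For ◇(◇p → ¬p):
1: successors {5, 7}; ◇p → ¬p there: 5:F, 7:T. ✓
2: successors {1, 2, 3, 5, 7}; ◇p → ¬p there: 1:F, 2:F, 3:F, 5:F, 7:T. ✓
3: successors {6, 8}; ◇p → ¬p there: 6:T, 8:F. ✓
4: successors {1, 3, 5, 6}; ◇p → ¬p there: 1:F, 3:F, 5:F, 6:T. ✓
5: successors {3, 7, 8}; ◇p → ¬p there: 3:F, 7:T, 8:F. ✓
6: successors {1, 2, 3, 5}; ◇p → ¬p there: 1:F, 2:F, 3:F, 5:F. ✗
7: successors {2}; ◇p → ¬p there: 2:F. ✗
8: successors {1, 2, 6, 7}; ◇p → ¬p there: 1:F, 2:F, 6:T, 7:T. ✓
— 6 worlds.
For p → ◇□¬p:
1: p is T, ◇□¬p is F. ✗
2: p is T, ◇□¬p is F. ✗
3: p is T, ◇□¬p is F. ✗
4: p is T, ◇□¬p is F. ✗
5: p is T, ◇□¬p is F. ✗
6: p is F, ◇□¬p is F. ✓
7: p is F, ◇□¬p is F. ✓
8: p is T, ◇□¬p is F. ✗
— 2 worlds.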